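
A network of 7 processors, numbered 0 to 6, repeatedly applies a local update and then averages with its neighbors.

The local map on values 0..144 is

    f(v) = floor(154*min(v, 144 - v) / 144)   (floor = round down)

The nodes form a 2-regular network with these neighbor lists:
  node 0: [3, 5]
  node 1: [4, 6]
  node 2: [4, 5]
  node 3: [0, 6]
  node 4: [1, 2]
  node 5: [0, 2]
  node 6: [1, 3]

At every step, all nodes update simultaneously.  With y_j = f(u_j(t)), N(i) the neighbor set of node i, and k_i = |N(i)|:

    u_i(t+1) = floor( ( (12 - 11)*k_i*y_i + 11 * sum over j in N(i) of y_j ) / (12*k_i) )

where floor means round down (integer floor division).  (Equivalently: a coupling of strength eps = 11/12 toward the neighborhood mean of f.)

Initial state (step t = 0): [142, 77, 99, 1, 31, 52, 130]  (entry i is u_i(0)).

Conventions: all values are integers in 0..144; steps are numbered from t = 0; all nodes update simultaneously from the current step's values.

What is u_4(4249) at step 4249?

Simulating step by step:
t=0: [142, 77, 99, 1, 31, 52, 130]
t=1: [25, 27, 44, 7, 57, 27, 34]
t=2: [18, 46, 44, 29, 39, 35, 19]
t=3: [32, 32, 39, 20, 47, 33, 38]
t=4: [28, 44, 42, 35, 38, 37, 28]
t=5: [37, 35, 39, 29, 45, 36, 40]
t=6: [34, 44, 42, 39, 39, 39, 34]
t=7: [40, 39, 41, 36, 45, 40, 43]
t=8: [40, 46, 44, 43, 42, 42, 39]
t=9: [44, 43, 44, 41, 47, 44, 46]
t=10: [45, 49, 48, 47, 46, 47, 44]
t=11: [49, 48, 49, 47, 51, 49, 50]
t=12: [51, 53, 52, 52, 51, 52, 50]
t=13: [54, 53, 54, 53, 55, 54, 55]
t=14: [56, 57, 57, 57, 56, 57, 56]
t=15: [59, 59, 59, 59, 59, 59, 59]
t=16: [63, 63, 63, 63, 63, 63, 63]
t=17: [67, 67, 67, 67, 67, 67, 67]
t=18: [71, 71, 71, 71, 71, 71, 71]
t=19: [75, 75, 75, 75, 75, 75, 75]
t=20: [73, 73, 73, 73, 73, 73, 73]
t=21: [75, 75, 75, 75, 75, 75, 75]

Answer: u_4(4249) = 75
Key observation: The state at step 19, [75, 75, 75, 75, 75, 75, 75], reappears at step 21: the system is in a cycle of period 2 from step 19 on.  Therefore the state at step 4249 equals the state at step 19 + ((4249 - 19) mod 2) = 19, which is [75, 75, 75, 75, 75, 75, 75].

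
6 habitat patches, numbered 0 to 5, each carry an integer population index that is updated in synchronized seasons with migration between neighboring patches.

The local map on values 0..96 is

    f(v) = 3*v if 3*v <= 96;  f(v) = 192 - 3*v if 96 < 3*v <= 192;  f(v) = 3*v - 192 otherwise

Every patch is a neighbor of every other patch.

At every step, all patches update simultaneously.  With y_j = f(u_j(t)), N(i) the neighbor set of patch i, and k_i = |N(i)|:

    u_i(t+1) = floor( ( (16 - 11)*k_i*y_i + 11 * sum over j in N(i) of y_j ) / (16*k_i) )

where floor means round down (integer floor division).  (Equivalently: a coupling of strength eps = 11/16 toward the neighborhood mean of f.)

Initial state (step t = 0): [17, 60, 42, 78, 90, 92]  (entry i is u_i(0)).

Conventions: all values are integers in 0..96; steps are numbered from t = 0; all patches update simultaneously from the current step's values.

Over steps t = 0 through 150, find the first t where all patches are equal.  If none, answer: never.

Simulating step by step:
t=0: [17, 60, 42, 78, 90, 92]  (not all equal)
t=1: [54, 47, 57, 53, 59, 60]  (not all equal)
t=2: [27, 31, 25, 28, 24, 24]  (not all equal)
t=3: [79, 81, 78, 80, 78, 78]  (not all equal)
t=4: [45, 46, 44, 45, 44, 44]  (not all equal)
t=5: [57, 57, 58, 57, 58, 58]  (not all equal)
t=6: [19, 19, 19, 19, 19, 19]  (all equal)

Answer: 6
Key observation: Synchronization is absorbing here: once all patches are equal they stay equal, and step 6 is the first all-equal step.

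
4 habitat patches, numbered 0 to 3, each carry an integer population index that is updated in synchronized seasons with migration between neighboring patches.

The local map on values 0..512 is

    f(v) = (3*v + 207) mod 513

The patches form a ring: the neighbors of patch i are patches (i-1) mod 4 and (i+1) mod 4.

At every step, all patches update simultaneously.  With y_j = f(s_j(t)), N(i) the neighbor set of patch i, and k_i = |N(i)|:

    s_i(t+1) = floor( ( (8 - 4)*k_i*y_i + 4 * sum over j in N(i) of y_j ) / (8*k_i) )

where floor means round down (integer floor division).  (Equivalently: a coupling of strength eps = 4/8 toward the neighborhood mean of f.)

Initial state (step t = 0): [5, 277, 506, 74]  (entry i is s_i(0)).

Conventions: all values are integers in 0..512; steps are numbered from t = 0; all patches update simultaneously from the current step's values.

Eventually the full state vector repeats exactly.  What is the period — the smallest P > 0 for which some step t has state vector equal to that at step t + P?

Simulating step by step:
t=0: [5, 277, 506, 74]
t=1: [221, 108, 203, 316]
t=2: [215, 174, 188, 229]
t=3: [318, 257, 278, 339]
t=4: [233, 270, 173, 136]
t=5: [348, 403, 258, 202]
t=6: [285, 368, 406, 323]
t=7: [126, 251, 308, 183]
t=8: [208, 267, 225, 165]
t=9: [330, 419, 355, 266]
t=10: [318, 323, 355, 350]
t=11: [162, 170, 218, 210]
t=12: [222, 234, 306, 294]
t=13: [294, 312, 164, 146]
t=14: [93, 120, 155, 128]
t=15: [276, 188, 112, 200]
t=16: [142, 138, 153, 156]
t=17: [127, 122, 144, 149]
t=18: [87, 80, 113, 120]
t=19: [359, 348, 141, 152]
t=20: [222, 206, 152, 168]
t=21: [307, 283, 202, 226]
t=22: [151, 115, 250, 286]
t=23: [93, 167, 241, 167]
t=24: [340, 323, 306, 323]
t=25: [175, 150, 124, 150]
t=26: [181, 143, 105, 143]
t=27: [180, 123, 66, 123]
t=28: [148, 191, 234, 191]
t=29: [202, 267, 331, 267]
t=30: [397, 366, 334, 366]
t=31: [325, 278, 231, 278]
t=32: [85, 143, 201, 143]
t=33: [292, 251, 210, 251]
t=34: [252, 318, 385, 318]
t=35: [292, 264, 235, 264]
t=36: [271, 357, 442, 357]
t=37: [379, 379, 379, 379]
t=38: [318, 318, 318, 318]
t=39: [135, 135, 135, 135]
t=40: [99, 99, 99, 99]
t=41: [504, 504, 504, 504]
t=42: [180, 180, 180, 180]
t=43: [234, 234, 234, 234]
t=44: [396, 396, 396, 396]
t=45: [369, 369, 369, 369]
t=46: [288, 288, 288, 288]
t=47: [45, 45, 45, 45]
t=48: [342, 342, 342, 342]
t=49: [207, 207, 207, 207]
t=50: [315, 315, 315, 315]
t=51: [126, 126, 126, 126]
t=52: [72, 72, 72, 72]
t=53: [423, 423, 423, 423]
t=54: [450, 450, 450, 450]
t=55: [18, 18, 18, 18]
t=56: [261, 261, 261, 261]
t=57: [477, 477, 477, 477]
t=58: [99, 99, 99, 99]

Answer: 18
Key observation: The state at step 40, [99, 99, 99, 99], reappears at step 58 — and no state repeats earlier — so the cycle the system enters has period 18.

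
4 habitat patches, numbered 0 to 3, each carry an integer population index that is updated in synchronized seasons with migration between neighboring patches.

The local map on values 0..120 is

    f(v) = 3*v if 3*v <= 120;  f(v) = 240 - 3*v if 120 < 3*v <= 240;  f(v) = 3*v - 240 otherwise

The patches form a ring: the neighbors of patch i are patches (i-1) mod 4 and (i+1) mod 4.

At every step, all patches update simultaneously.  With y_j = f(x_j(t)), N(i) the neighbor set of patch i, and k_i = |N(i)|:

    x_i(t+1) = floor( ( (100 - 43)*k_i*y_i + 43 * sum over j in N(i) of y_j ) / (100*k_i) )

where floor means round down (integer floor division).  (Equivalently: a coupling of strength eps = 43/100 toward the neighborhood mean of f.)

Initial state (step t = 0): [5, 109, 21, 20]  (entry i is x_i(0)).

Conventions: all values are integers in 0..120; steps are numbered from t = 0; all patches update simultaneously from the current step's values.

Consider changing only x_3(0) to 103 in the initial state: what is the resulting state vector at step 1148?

Simulating step by step:
t=0: [5, 109, 21, 103]
t=1: [42, 66, 69, 56]
t=2: [89, 55, 43, 72]
t=3: [36, 72, 84, 43]
t=4: [90, 39, 35, 89]
t=5: [48, 95, 90, 44]
t=6: [87, 52, 49, 88]
t=7: [35, 72, 76, 38]
t=8: [89, 38, 36, 90]
t=9: [46, 94, 92, 46]
t=10: [89, 53, 51, 87]
t=11: [37, 70, 71, 36]
t=12: [92, 46, 45, 91]
t=13: [49, 88, 88, 49]
t=14: [78, 38, 38, 78]
t=15: [29, 90, 90, 29]
t=16: [74, 42, 42, 74]
t=17: [38, 93, 93, 38]
t=18: [97, 55, 55, 97]
t=19: [56, 69, 69, 56]
t=20: [63, 41, 41, 63]
t=21: [65, 102, 102, 65]
t=22: [49, 61, 61, 49]
t=23: [85, 64, 64, 85]
t=24: [22, 40, 40, 22]
t=25: [77, 108, 108, 77]
t=26: [25, 67, 67, 25]
t=27: [67, 46, 46, 67]
t=28: [52, 88, 88, 52]
t=29: [71, 36, 36, 71]
t=30: [44, 90, 90, 44]
t=31: [91, 46, 46, 91]
t=32: [47, 87, 87, 47]
t=33: [82, 37, 37, 82]
t=34: [28, 88, 88, 28]
t=35: [71, 36, 36, 71]

Answer: [47, 87, 87, 47]
Key observation: The state at step 29, [71, 36, 36, 71], reappears at step 35: the system is in a cycle of period 6 from step 29 on.  Therefore the state at step 1148 equals the state at step 29 + ((1148 - 29) mod 6) = 32, which is [47, 87, 87, 47].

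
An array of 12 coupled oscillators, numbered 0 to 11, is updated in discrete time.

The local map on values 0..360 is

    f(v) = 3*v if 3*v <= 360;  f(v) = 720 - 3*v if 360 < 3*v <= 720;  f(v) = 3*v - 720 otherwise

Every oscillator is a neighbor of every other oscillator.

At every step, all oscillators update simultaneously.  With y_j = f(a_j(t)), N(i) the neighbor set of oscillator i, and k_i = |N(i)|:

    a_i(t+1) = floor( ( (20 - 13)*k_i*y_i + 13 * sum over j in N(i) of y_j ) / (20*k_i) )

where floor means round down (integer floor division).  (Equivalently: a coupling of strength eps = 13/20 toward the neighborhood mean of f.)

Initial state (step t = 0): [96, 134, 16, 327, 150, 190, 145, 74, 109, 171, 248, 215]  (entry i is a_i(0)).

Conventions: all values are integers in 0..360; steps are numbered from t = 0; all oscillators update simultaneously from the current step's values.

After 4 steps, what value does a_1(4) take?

Simulating step by step:
t=0: [96, 134, 16, 327, 150, 190, 145, 74, 109, 171, 248, 215]
t=1: [230, 238, 160, 222, 224, 189, 229, 210, 241, 206, 153, 168]
t=2: [81, 74, 142, 88, 87, 117, 82, 99, 73, 102, 148, 135]
t=3: [265, 259, 280, 271, 270, 296, 266, 281, 258, 283, 274, 286]
t=4: [94, 89, 107, 99, 98, 121, 95, 108, 88, 110, 102, 112]

Answer: a_1(4) = 89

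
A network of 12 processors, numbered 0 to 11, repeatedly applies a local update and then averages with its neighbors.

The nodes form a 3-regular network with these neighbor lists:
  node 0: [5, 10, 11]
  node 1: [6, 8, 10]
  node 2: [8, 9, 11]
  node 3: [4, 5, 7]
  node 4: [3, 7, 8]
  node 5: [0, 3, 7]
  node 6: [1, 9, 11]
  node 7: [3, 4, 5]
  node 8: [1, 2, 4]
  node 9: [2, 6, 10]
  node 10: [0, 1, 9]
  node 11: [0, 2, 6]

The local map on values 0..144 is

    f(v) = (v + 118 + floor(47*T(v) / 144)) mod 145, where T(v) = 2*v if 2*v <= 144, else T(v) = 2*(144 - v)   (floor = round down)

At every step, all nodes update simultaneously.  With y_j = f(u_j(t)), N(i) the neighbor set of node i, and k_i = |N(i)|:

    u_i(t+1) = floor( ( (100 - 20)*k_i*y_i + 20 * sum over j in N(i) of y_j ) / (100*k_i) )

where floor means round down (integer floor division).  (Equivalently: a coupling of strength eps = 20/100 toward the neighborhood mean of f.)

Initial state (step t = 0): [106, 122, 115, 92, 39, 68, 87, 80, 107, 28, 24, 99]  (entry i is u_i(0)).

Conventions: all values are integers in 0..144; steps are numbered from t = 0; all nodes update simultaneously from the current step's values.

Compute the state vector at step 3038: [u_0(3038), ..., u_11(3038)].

Answer: [102, 102, 102, 102, 102, 102, 102, 102, 102, 102, 102, 102]
Key observation: The state at step 16, [102, 102, 102, 102, 102, 102, 102, 102, 102, 102, 102, 102], reappears at step 17: the system is in a cycle of period 1 from step 16 on.  Therefore the state at step 3038 equals the state at step 16 + ((3038 - 16) mod 1) = 16, which is [102, 102, 102, 102, 102, 102, 102, 102, 102, 102, 102, 102].

Derivation:
t=0: [106, 122, 115, 92, 39, 68, 87, 80, 107, 28, 24, 99]
t=1: [95, 101, 99, 92, 49, 87, 92, 89, 100, 29, 25, 101]
t=2: [93, 95, 95, 94, 62, 97, 93, 94, 97, 30, 25, 101]
t=3: [93, 93, 94, 97, 79, 99, 94, 97, 98, 31, 25, 101]
t=4: [93, 93, 94, 99, 95, 100, 94, 99, 100, 33, 26, 101]
t=5: [93, 93, 94, 100, 99, 100, 94, 100, 100, 35, 27, 101]
t=6: [93, 93, 94, 101, 101, 100, 94, 101, 100, 38, 28, 101]
t=7: [94, 93, 95, 101, 101, 101, 94, 101, 100, 42, 30, 101]
t=8: [94, 94, 95, 102, 101, 101, 95, 102, 100, 48, 33, 101]
t=9: [94, 94, 96, 102, 101, 101, 96, 102, 100, 56, 38, 101]
t=10: [95, 94, 97, 102, 101, 101, 97, 102, 100, 67, 45, 101]
t=11: [95, 95, 99, 102, 101, 101, 98, 102, 100, 82, 56, 101]
t=12: [97, 97, 100, 102, 101, 101, 100, 102, 100, 93, 71, 101]
t=13: [99, 99, 100, 102, 101, 101, 100, 102, 101, 98, 91, 101]
t=14: [100, 100, 101, 102, 102, 101, 101, 102, 101, 100, 98, 101]
t=15: [101, 101, 101, 102, 102, 101, 101, 102, 101, 101, 101, 101]
t=16: [102, 102, 102, 102, 102, 102, 102, 102, 102, 102, 102, 102]
t=17: [102, 102, 102, 102, 102, 102, 102, 102, 102, 102, 102, 102]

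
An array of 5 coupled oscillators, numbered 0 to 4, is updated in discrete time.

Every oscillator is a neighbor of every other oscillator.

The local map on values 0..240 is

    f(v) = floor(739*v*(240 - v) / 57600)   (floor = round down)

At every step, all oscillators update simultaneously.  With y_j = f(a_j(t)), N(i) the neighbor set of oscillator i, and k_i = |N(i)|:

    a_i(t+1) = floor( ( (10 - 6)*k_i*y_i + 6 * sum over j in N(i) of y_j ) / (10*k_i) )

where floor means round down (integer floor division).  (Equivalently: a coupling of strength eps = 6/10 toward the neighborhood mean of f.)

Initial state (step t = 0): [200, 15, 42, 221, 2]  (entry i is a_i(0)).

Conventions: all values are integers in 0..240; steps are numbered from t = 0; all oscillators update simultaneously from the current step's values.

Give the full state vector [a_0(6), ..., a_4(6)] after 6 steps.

Simulating step by step:
t=0: [200, 15, 42, 221, 2]
t=1: [72, 57, 73, 59, 48]
t=2: [143, 138, 143, 139, 134]
t=3: [178, 179, 178, 179, 179]
t=4: [140, 140, 140, 140, 140]
t=5: [179, 179, 179, 179, 179]
t=6: [140, 140, 140, 140, 140]

Answer: [140, 140, 140, 140, 140]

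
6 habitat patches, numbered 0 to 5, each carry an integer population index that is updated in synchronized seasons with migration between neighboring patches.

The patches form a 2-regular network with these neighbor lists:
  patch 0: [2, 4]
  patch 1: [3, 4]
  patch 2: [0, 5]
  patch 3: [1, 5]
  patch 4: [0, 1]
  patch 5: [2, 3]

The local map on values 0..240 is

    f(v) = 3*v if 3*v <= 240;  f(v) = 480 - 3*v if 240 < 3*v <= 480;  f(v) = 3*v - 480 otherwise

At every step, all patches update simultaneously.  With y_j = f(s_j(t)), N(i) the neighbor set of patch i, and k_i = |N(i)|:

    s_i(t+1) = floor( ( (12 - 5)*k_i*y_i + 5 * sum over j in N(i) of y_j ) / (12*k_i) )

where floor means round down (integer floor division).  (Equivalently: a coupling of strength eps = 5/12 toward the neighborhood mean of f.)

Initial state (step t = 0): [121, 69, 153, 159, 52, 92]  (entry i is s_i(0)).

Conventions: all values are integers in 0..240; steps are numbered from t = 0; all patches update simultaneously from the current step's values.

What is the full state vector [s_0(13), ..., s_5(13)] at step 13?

Answer: [156, 217, 172, 200, 197, 202]

Derivation:
t=0: [121, 69, 153, 159, 52, 92]
t=1: [105, 153, 79, 87, 158, 124]
t=2: [146, 59, 195, 154, 42, 158]
t=3: [72, 133, 71, 48, 119, 29]
t=4: [196, 102, 187, 119, 133, 125]
t=5: [96, 144, 91, 129, 106, 103]
t=6: [188, 81, 196, 99, 144, 162]
t=7: [81, 186, 81, 157, 94, 64]
t=8: [228, 88, 227, 61, 181, 163]
t=9: [174, 177, 161, 153, 124, 85]
t=10: [47, 56, 57, 69, 82, 136]
t=11: [166, 189, 144, 170, 200, 120]
t=12: [45, 82, 56, 60, 91, 86]
t=13: [156, 217, 172, 200, 197, 202]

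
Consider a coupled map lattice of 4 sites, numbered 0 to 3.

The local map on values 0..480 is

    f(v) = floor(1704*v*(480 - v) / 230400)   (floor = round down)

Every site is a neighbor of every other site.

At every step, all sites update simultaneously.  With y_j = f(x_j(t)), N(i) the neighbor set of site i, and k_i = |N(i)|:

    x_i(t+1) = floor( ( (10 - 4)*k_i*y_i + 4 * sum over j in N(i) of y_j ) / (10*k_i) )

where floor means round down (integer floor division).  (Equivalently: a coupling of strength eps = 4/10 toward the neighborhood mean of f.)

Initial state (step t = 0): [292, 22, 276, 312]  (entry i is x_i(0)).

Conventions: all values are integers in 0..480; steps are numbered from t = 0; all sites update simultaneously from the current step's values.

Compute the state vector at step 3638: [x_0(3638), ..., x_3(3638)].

Answer: [425, 425, 425, 425]
Key observation: The state at step 14, [425, 425, 425, 425], reappears at step 22: the system is in a cycle of period 8 from step 14 on.  Therefore the state at step 3638 equals the state at step 14 + ((3638 - 14) mod 8) = 14, which is [425, 425, 425, 425].

Derivation:
t=0: [292, 22, 276, 312]
t=1: [360, 205, 365, 351]
t=2: [332, 378, 328, 339]
t=3: [351, 315, 354, 347]
t=4: [340, 364, 338, 344]
t=5: [346, 327, 347, 343]
t=6: [346, 359, 345, 348]
t=7: [339, 329, 340, 337]
t=8: [355, 361, 354, 356]
t=9: [326, 321, 326, 325]
t=10: [371, 374, 371, 372]
t=11: [297, 295, 297, 297]
t=12: [401, 402, 401, 401]
t=13: [233, 232, 233, 233]
t=14: [425, 425, 425, 425]
t=15: [172, 172, 172, 172]
t=16: [391, 391, 391, 391]
t=17: [257, 257, 257, 257]
t=18: [423, 423, 423, 423]
t=19: [178, 178, 178, 178]
t=20: [397, 397, 397, 397]
t=21: [243, 243, 243, 243]
t=22: [425, 425, 425, 425]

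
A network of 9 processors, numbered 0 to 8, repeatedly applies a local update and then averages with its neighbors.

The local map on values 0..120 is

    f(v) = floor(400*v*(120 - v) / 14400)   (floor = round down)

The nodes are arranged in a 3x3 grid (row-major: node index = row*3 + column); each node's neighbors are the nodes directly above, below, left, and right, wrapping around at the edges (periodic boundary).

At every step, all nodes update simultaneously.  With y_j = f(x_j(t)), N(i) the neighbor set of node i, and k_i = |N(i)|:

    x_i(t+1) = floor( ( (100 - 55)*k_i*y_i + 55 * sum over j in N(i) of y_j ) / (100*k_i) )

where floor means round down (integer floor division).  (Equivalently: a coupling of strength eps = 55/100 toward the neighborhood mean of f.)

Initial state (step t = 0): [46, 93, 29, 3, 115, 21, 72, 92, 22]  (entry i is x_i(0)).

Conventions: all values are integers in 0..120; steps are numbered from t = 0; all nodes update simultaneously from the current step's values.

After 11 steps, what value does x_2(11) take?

Answer: x_2(11) = 57

Derivation:
t=0: [46, 93, 29, 3, 115, 21, 72, 92, 22]
t=1: [76, 65, 71, 40, 35, 47, 75, 64, 67]
t=2: [93, 95, 96, 89, 89, 92, 93, 95, 96]
t=3: [68, 66, 65, 73, 72, 70, 68, 66, 65]
t=4: [97, 98, 98, 96, 96, 97, 97, 98, 98]
t=5: [60, 59, 59, 62, 62, 61, 60, 59, 59]
t=6: [99, 99, 99, 99, 99, 99, 99, 99, 99]
t=7: [57, 57, 57, 57, 57, 57, 57, 57, 57]
t=8: [99, 99, 99, 99, 99, 99, 99, 99, 99]
t=9: [57, 57, 57, 57, 57, 57, 57, 57, 57]
t=10: [99, 99, 99, 99, 99, 99, 99, 99, 99]
t=11: [57, 57, 57, 57, 57, 57, 57, 57, 57]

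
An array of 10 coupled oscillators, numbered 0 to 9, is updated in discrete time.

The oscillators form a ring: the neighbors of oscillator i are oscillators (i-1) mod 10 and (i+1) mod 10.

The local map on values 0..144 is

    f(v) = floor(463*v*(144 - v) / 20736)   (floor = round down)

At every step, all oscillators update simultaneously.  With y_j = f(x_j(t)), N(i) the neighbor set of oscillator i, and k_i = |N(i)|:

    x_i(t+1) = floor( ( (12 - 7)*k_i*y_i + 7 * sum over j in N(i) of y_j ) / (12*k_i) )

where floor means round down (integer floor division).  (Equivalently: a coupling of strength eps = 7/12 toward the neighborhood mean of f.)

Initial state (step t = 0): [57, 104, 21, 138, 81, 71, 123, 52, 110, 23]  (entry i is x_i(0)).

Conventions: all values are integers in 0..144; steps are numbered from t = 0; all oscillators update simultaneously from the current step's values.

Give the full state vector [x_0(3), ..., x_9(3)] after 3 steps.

Answer: [83, 84, 84, 85, 86, 88, 86, 82, 80, 81]

Derivation:
t=0: [57, 104, 21, 138, 81, 71, 123, 52, 110, 23]
t=1: [90, 87, 55, 57, 85, 97, 88, 85, 83, 82]
t=2: [110, 109, 109, 110, 107, 106, 107, 111, 112, 111]
t=3: [83, 84, 84, 85, 86, 88, 86, 82, 80, 81]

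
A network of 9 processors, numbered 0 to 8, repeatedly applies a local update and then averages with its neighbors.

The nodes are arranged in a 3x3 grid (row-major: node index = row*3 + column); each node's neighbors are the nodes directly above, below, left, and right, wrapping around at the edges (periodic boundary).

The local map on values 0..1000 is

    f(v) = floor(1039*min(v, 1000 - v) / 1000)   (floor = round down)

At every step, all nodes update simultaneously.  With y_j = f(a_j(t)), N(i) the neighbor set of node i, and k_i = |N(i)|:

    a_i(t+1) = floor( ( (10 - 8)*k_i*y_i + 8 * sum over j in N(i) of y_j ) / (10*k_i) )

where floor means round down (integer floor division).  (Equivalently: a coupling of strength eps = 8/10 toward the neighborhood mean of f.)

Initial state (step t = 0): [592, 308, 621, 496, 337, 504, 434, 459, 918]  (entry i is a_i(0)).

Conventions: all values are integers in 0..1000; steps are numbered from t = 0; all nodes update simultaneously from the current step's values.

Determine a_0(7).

Simulating step by step:
t=0: [592, 308, 621, 496, 337, 504, 434, 459, 918]
t=1: [420, 392, 347, 450, 435, 371, 389, 336, 383]
t=2: [414, 400, 397, 428, 411, 412, 410, 401, 379]
t=3: [425, 420, 415, 430, 426, 420, 421, 415, 414]
t=4: [438, 436, 434, 440, 438, 437, 437, 435, 433]
t=5: [453, 452, 452, 455, 454, 453, 453, 452, 451]
t=6: [470, 469, 469, 470, 470, 470, 469, 469, 469]
t=7: [487, 487, 487, 487, 487, 487, 487, 487, 487]

Answer: a_0(7) = 487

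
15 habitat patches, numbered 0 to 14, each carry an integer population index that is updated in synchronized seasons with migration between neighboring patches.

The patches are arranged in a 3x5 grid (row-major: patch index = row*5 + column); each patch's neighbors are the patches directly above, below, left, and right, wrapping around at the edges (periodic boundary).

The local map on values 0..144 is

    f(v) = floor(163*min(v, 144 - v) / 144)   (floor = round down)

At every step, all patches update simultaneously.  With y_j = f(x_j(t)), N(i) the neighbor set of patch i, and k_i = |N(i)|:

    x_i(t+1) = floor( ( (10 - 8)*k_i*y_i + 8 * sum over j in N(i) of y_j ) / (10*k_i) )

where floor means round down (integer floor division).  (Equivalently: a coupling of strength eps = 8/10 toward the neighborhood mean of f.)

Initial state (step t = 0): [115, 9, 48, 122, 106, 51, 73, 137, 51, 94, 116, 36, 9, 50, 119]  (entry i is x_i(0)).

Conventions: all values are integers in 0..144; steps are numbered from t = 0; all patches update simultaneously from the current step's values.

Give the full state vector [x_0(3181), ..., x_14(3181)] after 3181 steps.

Answer: [71, 71, 71, 71, 71, 71, 71, 71, 71, 71, 71, 71, 71, 71, 71]
Key observation: The state at step 10, [80, 80, 80, 80, 80, 80, 80, 80, 80, 80, 80, 80, 80, 80, 80], reappears at step 14: the system is in a cycle of period 4 from step 10 on.  Therefore the state at step 3181 equals the state at step 10 + ((3181 - 10) mod 4) = 13, which is [71, 71, 71, 71, 71, 71, 71, 71, 71, 71, 71, 71, 71, 71, 71].

Derivation:
t=0: [115, 9, 48, 122, 106, 51, 73, 137, 51, 94, 116, 36, 9, 50, 119]
t=1: [34, 43, 21, 46, 36, 51, 38, 41, 40, 48, 37, 34, 33, 35, 42]
t=2: [44, 38, 41, 39, 46, 46, 46, 38, 47, 48, 44, 41, 36, 44, 44]
t=3: [49, 47, 43, 48, 49, 51, 47, 46, 48, 52, 49, 46, 44, 47, 50]
t=4: [55, 52, 51, 52, 55, 55, 53, 51, 54, 56, 55, 52, 50, 53, 55]
t=5: [61, 58, 57, 59, 61, 61, 58, 58, 59, 62, 61, 58, 57, 59, 61]
t=6: [68, 65, 64, 66, 68, 68, 65, 64, 66, 68, 68, 65, 64, 66, 68]
t=7: [75, 73, 72, 74, 75, 75, 73, 72, 74, 75, 75, 73, 72, 74, 75]
t=8: [78, 79, 80, 79, 78, 78, 79, 80, 79, 78, 78, 79, 80, 79, 78]
t=9: [73, 73, 72, 73, 73, 73, 73, 72, 73, 73, 73, 73, 72, 73, 73]
t=10: [80, 80, 80, 80, 80, 80, 80, 80, 80, 80, 80, 80, 80, 80, 80]
t=11: [72, 72, 72, 72, 72, 72, 72, 72, 72, 72, 72, 72, 72, 72, 72]
t=12: [81, 81, 81, 81, 81, 81, 81, 81, 81, 81, 81, 81, 81, 81, 81]
t=13: [71, 71, 71, 71, 71, 71, 71, 71, 71, 71, 71, 71, 71, 71, 71]
t=14: [80, 80, 80, 80, 80, 80, 80, 80, 80, 80, 80, 80, 80, 80, 80]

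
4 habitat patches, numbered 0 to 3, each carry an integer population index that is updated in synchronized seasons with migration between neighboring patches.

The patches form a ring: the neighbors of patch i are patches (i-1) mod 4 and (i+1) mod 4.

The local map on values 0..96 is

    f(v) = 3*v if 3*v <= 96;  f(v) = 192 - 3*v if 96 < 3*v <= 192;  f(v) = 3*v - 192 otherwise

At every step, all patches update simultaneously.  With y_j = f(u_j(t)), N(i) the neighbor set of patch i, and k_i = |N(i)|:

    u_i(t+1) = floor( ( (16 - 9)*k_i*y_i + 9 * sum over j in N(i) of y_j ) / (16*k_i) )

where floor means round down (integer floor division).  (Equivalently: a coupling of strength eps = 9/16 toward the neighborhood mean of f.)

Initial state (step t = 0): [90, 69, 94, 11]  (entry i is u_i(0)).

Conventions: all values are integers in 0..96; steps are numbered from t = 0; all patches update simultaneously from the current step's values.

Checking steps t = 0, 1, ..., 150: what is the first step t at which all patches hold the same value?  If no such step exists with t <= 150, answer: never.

Simulating step by step:
t=0: [90, 69, 94, 11]  (not all equal)
t=1: [47, 53, 52, 61]  (not all equal)
t=2: [34, 38, 27, 28]  (not all equal)
t=3: [84, 82, 81, 84]  (not all equal)
t=4: [58, 54, 54, 57]  (not all equal)
t=5: [22, 26, 27, 22]  (not all equal)
t=6: [69, 75, 75, 70]  (not all equal)
t=7: [20, 27, 28, 21]  (not all equal)
t=8: [66, 75, 77, 68]  (not all equal)
t=9: [15, 27, 29, 17]  (not all equal)
t=10: [56, 72, 75, 59]  (not all equal)
t=11: [21, 26, 25, 22]  (not all equal)
t=12: [68, 72, 73, 67]  (not all equal)
t=13: [14, 21, 21, 14]  (not all equal)
t=14: [47, 57, 57, 47]  (not all equal)
t=15: [42, 29, 29, 42]  (not all equal)
t=16: [71, 81, 81, 71]  (not all equal)
t=17: [29, 42, 42, 29]  (not all equal)
t=18: [81, 71, 71, 81]  (not all equal)
t=19: [42, 29, 29, 42]  (not all equal)

Answer: never
Key observation: The state at step 15 reappears at step 19 — the system is in a cycle of period 4 from step 15 on.  No step 0..19 is synchronized, and the cycle repeats forever, so no step up to 150 (or ever) has all patches equal.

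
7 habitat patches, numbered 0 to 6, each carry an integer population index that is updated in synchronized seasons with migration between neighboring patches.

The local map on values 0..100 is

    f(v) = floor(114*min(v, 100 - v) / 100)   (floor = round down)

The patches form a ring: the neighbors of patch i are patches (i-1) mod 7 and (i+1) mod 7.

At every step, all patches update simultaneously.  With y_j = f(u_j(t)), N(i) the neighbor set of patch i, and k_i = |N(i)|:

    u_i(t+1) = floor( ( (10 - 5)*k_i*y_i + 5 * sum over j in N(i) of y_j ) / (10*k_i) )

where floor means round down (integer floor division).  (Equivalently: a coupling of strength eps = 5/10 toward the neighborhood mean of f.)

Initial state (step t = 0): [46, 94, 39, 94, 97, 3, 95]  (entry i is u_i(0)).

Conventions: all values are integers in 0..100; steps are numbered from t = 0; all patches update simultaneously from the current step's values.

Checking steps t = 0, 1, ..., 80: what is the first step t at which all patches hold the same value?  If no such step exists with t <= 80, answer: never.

Simulating step by step:
t=0: [46, 94, 39, 94, 97, 3, 95]  (not all equal)
t=1: [28, 27, 25, 14, 3, 3, 16]  (not all equal)
t=2: [27, 29, 25, 15, 6, 6, 17]  (not all equal)
t=3: [28, 31, 26, 17, 8, 9, 18]  (not all equal)
t=4: [29, 32, 28, 19, 11, 12, 20]  (not all equal)
t=5: [31, 34, 29, 21, 14, 15, 22]  (not all equal)
t=6: [33, 36, 31, 23, 17, 18, 25]  (not all equal)
t=7: [35, 38, 34, 26, 21, 21, 28]  (not all equal)
t=8: [38, 40, 37, 29, 24, 25, 31]  (not all equal)
t=9: [41, 43, 40, 33, 28, 29, 35]  (not all equal)
t=10: [45, 47, 44, 37, 33, 34, 39]  (not all equal)
t=11: [49, 51, 48, 42, 38, 39, 44]  (not all equal)
t=12: [53, 54, 52, 47, 44, 45, 49]  (not all equal)
t=13: [53, 52, 53, 52, 51, 51, 53]  (not all equal)
t=14: [53, 53, 53, 54, 54, 54, 53]  (not all equal)
t=15: [53, 53, 52, 52, 52, 52, 52]  (not all equal)
t=16: [53, 53, 53, 54, 54, 54, 53]  (not all equal)

Answer: never
Key observation: The state at step 14 reappears at step 16 — the system is in a cycle of period 2 from step 14 on.  No step 0..16 is synchronized, and the cycle repeats forever, so no step up to 80 (or ever) has all patches equal.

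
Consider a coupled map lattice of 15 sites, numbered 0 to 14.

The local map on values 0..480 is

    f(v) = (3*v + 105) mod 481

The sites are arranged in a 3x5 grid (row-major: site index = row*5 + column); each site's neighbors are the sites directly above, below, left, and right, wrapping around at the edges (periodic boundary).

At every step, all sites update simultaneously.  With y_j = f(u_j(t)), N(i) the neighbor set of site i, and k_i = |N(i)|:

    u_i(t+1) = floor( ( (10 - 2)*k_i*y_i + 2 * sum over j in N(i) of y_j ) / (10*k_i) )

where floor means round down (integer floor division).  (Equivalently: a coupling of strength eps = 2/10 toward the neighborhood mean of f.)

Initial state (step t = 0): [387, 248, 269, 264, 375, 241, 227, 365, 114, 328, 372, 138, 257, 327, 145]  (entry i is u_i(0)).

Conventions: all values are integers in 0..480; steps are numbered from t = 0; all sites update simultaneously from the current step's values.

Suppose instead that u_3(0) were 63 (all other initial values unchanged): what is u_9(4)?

Answer: u_9(4) = 293
Key observation: This trace re-runs the system from the modified initial state.

Derivation:
t=0: [387, 248, 269, 63, 375, 241, 227, 365, 114, 328, 372, 138, 257, 327, 145]
t=1: [305, 348, 409, 298, 253, 327, 293, 269, 396, 157, 244, 96, 357, 158, 86]
t=2: [98, 191, 339, 88, 334, 125, 74, 391, 297, 136, 331, 353, 235, 125, 337]
t=3: [367, 212, 188, 336, 163, 428, 321, 295, 87, 66, 170, 211, 321, 428, 162]
t=4: [241, 247, 177, 175, 130, 380, 133, 60, 338, 293, 159, 235, 129, 378, 136]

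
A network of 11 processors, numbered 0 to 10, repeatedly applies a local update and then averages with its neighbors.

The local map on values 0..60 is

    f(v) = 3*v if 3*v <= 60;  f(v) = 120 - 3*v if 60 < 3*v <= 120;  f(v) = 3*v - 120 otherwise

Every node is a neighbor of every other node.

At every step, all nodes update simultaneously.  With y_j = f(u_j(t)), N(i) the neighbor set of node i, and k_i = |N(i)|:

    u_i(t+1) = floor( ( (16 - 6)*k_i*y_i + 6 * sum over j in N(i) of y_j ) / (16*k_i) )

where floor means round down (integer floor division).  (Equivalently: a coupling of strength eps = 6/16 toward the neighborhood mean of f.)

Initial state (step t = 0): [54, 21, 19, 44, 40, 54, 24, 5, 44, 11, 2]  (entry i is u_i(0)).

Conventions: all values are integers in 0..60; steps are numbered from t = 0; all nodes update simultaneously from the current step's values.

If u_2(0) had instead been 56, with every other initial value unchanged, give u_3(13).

Simulating step by step:
t=0: [54, 21, 56, 44, 40, 54, 24, 5, 44, 11, 2]
t=1: [36, 45, 40, 18, 11, 36, 40, 20, 18, 31, 15]
t=2: [18, 20, 11, 43, 31, 18, 11, 46, 43, 27, 38]
t=3: [44, 48, 32, 18, 28, 44, 32, 23, 18, 35, 16]
t=4: [20, 27, 27, 45, 34, 20, 27, 43, 45, 22, 41]
t=5: [48, 36, 36, 21, 23, 48, 36, 18, 21, 44, 14]
t=6: [27, 20, 20, 46, 43, 27, 20, 45, 46, 20, 38]
t=7: [37, 49, 49, 24, 19, 37, 49, 23, 24, 49, 17]
t=8: [19, 30, 30, 42, 47, 19, 30, 44, 42, 30, 44]
t=9: [44, 28, 28, 14, 23, 44, 28, 17, 14, 28, 17]
t=10: [22, 36, 36, 39, 45, 22, 36, 45, 39, 36, 45]
t=11: [39, 14, 14, 9, 16, 39, 14, 16, 9, 14, 16]
t=12: [15, 38, 38, 29, 42, 15, 38, 42, 29, 38, 42]
t=13: [33, 10, 10, 26, 10, 33, 10, 10, 26, 10, 10]

Answer: u_3(13) = 26
Key observation: This trace re-runs the system from the modified initial state.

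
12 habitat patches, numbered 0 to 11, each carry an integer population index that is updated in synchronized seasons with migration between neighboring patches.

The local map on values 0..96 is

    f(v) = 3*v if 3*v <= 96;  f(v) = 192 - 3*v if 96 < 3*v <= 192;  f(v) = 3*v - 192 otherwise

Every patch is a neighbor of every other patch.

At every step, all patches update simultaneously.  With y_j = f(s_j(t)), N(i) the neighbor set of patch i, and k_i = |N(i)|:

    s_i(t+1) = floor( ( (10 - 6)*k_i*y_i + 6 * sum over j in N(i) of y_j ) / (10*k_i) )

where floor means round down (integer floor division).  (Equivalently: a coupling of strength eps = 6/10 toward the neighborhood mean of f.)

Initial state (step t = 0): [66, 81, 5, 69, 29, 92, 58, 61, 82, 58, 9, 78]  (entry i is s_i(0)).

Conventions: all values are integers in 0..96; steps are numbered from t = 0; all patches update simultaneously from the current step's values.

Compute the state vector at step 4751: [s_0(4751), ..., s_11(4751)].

Answer: [24, 24, 24, 24, 24, 24, 24, 25, 24, 24, 24, 24]
Key observation: The state at step 17, [24, 24, 24, 24, 24, 24, 24, 25, 24, 24, 24, 24], reappears at step 19: the system is in a cycle of period 2 from step 17 on.  Therefore the state at step 4751 equals the state at step 17 + ((4751 - 17) mod 2) = 17, which is [24, 24, 24, 24, 24, 24, 24, 25, 24, 24, 24, 24].

Derivation:
t=0: [66, 81, 5, 69, 29, 92, 58, 61, 82, 58, 9, 78]
t=1: [25, 40, 28, 28, 53, 52, 29, 26, 41, 29, 32, 37]
t=2: [74, 72, 77, 77, 59, 60, 78, 75, 71, 78, 81, 76]
t=3: [31, 29, 34, 34, 26, 25, 35, 32, 28, 35, 38, 33]
t=4: [88, 86, 87, 87, 83, 82, 86, 89, 85, 86, 83, 88]
t=5: [67, 65, 66, 66, 62, 61, 65, 68, 64, 65, 62, 67]
t=6: [7, 4, 6, 6, 6, 7, 4, 8, 3, 4, 6, 7]
t=7: [18, 15, 17, 17, 17, 18, 15, 19, 14, 15, 17, 18]
t=8: [51, 48, 50, 50, 50, 51, 48, 52, 47, 48, 50, 51]
t=9: [41, 44, 42, 42, 42, 41, 44, 40, 45, 44, 42, 41]
t=10: [66, 63, 65, 65, 65, 66, 63, 67, 62, 63, 65, 66]
t=11: [5, 3, 3, 3, 3, 5, 3, 6, 5, 3, 3, 5]
t=12: [12, 10, 10, 10, 10, 12, 10, 13, 12, 10, 10, 12]
t=13: [33, 31, 31, 31, 31, 33, 31, 34, 33, 31, 31, 33]
t=14: [92, 92, 92, 92, 92, 92, 92, 91, 92, 92, 92, 92]
t=15: [83, 83, 83, 83, 83, 83, 83, 82, 83, 83, 83, 83]
t=16: [56, 56, 56, 56, 56, 56, 56, 55, 56, 56, 56, 56]
t=17: [24, 24, 24, 24, 24, 24, 24, 25, 24, 24, 24, 24]
t=18: [72, 72, 72, 72, 72, 72, 72, 73, 72, 72, 72, 72]
t=19: [24, 24, 24, 24, 24, 24, 24, 25, 24, 24, 24, 24]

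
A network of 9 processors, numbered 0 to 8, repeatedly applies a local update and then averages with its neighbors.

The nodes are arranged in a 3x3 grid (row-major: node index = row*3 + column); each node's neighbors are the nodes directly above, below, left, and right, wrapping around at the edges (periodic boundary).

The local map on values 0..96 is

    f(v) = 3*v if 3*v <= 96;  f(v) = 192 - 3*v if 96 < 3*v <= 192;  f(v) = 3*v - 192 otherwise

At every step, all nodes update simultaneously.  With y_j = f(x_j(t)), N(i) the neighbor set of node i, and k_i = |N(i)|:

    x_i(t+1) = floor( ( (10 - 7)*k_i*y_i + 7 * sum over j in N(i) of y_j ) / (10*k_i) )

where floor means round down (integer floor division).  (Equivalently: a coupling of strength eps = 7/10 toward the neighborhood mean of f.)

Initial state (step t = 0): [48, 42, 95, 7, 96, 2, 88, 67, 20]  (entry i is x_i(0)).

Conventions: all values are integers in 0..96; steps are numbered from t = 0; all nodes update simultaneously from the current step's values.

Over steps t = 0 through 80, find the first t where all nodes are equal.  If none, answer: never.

Answer: 27
Key observation: Synchronization is absorbing here: once all nodes are equal they stay equal, and step 27 is the first all-equal step.

Derivation:
t=0: [48, 42, 95, 7, 96, 2, 88, 67, 20]  (not all equal)
t=1: [58, 62, 59, 45, 46, 49, 45, 54, 49]  (not all equal)
t=2: [29, 22, 24, 47, 40, 43, 43, 37, 39]  (not all equal)
t=3: [70, 74, 72, 65, 67, 66, 70, 72, 71]  (not all equal)
t=4: [18, 22, 20, 9, 13, 11, 16, 20, 18]  (not all equal)
t=5: [51, 57, 54, 38, 44, 41, 48, 54, 51]  (not all equal)
t=6: [42, 34, 38, 61, 52, 56, 46, 38, 42]  (not all equal)
t=7: [60, 72, 66, 34, 45, 40, 54, 66, 60]  (not all equal)
t=8: [29, 21, 22, 56, 50, 50, 30, 23, 23]  (not all equal)
t=9: [68, 65, 65, 52, 47, 47, 70, 66, 67]  (not all equal)
t=10: [14, 13, 14, 33, 32, 32, 16, 15, 16]  (not all equal)
t=11: [51, 51, 51, 77, 76, 77, 54, 53, 54]  (not all equal)
t=12: [37, 37, 37, 36, 37, 36, 33, 33, 33]  (not all equal)
t=13: [83, 83, 83, 84, 84, 84, 89, 88, 89]  (not all equal)
t=14: [60, 60, 60, 62, 61, 62, 68, 68, 68]  (not all equal)
t=15: [10, 11, 10, 8, 9, 8, 10, 11, 10]  (not all equal)
t=16: [29, 30, 29, 26, 28, 26, 29, 30, 29]  (not all equal)
t=17: [85, 87, 85, 82, 84, 82, 85, 87, 85]  (not all equal)
t=18: [62, 65, 62, 58, 61, 58, 62, 65, 62]  (not all equal)
t=19: [7, 5, 7, 12, 10, 12, 7, 5, 7]  (not all equal)
t=20: [22, 19, 22, 29, 26, 29, 22, 19, 22]  (not all equal)
t=21: [68, 63, 68, 78, 73, 78, 68, 63, 68]  (not all equal)
t=22: [15, 10, 15, 28, 23, 28, 15, 10, 15]  (not all equal)
t=23: [49, 42, 49, 67, 60, 67, 49, 42, 49]  (not all equal)
t=24: [42, 49, 42, 22, 29, 22, 42, 49, 42]  (not all equal)
t=25: [62, 59, 62, 69, 64, 69, 62, 59, 62]  (not all equal)
t=26: [9, 9, 9, 9, 10, 9, 9, 9, 9]  (not all equal)
t=27: [27, 27, 27, 27, 27, 27, 27, 27, 27]  (all equal)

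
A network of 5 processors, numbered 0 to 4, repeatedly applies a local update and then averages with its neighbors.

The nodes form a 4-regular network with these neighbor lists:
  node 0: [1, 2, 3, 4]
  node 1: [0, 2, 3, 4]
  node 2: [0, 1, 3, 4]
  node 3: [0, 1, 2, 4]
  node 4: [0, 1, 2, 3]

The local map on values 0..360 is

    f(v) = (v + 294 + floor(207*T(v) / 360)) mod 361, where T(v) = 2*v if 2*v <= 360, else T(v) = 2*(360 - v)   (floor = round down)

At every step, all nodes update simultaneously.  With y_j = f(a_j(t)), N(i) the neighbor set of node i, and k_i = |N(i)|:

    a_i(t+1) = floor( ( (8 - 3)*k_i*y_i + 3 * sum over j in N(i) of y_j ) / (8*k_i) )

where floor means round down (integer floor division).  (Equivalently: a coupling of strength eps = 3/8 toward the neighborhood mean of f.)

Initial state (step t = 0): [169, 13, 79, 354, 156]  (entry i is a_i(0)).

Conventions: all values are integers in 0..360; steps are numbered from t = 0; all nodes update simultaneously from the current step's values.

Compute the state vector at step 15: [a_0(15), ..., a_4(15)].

Answer: [301, 301, 301, 301, 301]

Derivation:
t=0: [169, 13, 79, 354, 156]
t=1: [277, 290, 174, 275, 262]
t=2: [305, 304, 306, 305, 306]
t=3: [301, 301, 301, 301, 301]
t=4: [301, 301, 301, 301, 301]
t=5: [301, 301, 301, 301, 301]
t=6: [301, 301, 301, 301, 301]
t=7: [301, 301, 301, 301, 301]
t=8: [301, 301, 301, 301, 301]
t=9: [301, 301, 301, 301, 301]
t=10: [301, 301, 301, 301, 301]
t=11: [301, 301, 301, 301, 301]
t=12: [301, 301, 301, 301, 301]
t=13: [301, 301, 301, 301, 301]
t=14: [301, 301, 301, 301, 301]
t=15: [301, 301, 301, 301, 301]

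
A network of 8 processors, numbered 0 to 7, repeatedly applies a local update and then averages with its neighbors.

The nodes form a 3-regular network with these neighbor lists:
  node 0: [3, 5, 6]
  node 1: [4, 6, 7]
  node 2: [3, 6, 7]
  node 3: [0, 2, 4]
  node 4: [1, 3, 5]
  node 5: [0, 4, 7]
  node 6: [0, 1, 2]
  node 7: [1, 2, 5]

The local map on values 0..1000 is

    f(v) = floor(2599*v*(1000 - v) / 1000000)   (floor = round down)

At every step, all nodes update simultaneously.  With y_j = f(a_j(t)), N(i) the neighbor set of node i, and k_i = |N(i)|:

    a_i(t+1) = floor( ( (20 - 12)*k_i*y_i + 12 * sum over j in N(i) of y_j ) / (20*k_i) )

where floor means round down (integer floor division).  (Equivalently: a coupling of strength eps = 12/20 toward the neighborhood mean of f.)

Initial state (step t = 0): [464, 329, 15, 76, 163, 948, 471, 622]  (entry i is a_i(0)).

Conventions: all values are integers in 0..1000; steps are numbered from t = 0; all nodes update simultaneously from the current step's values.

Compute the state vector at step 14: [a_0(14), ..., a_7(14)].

Answer: [615, 615, 615, 615, 615, 615, 615, 615]

Derivation:
t=0: [464, 329, 15, 76, 163, 948, 471, 622]
t=1: [449, 551, 303, 280, 318, 373, 510, 392]
t=2: [612, 623, 577, 559, 579, 607, 626, 607]
t=3: [620, 616, 627, 632, 627, 621, 615, 620]
t=4: [610, 612, 609, 606, 608, 610, 612, 611]
t=5: [618, 617, 618, 619, 618, 618, 617, 617]
t=6: [613, 613, 613, 612, 613, 613, 613, 613]
t=7: [616, 616, 616, 616, 616, 616, 616, 616]
t=8: [614, 614, 614, 614, 614, 614, 614, 614]
t=9: [615, 615, 615, 615, 615, 615, 615, 615]
t=10: [615, 615, 615, 615, 615, 615, 615, 615]
t=11: [615, 615, 615, 615, 615, 615, 615, 615]
t=12: [615, 615, 615, 615, 615, 615, 615, 615]
t=13: [615, 615, 615, 615, 615, 615, 615, 615]
t=14: [615, 615, 615, 615, 615, 615, 615, 615]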